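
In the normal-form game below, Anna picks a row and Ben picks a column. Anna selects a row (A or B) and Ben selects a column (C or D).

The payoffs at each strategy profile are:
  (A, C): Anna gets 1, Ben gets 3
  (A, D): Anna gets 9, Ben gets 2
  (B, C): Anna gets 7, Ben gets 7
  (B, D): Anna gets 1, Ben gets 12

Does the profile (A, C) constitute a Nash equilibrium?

At (A, C), Anna earns 1; switching to B would give 7, so Anna would deviate.
Ben earns 3; switching to D would give 2, so Ben has no profitable deviation.
Since at least one player can profitably deviate, this is not a Nash equilibrium.

No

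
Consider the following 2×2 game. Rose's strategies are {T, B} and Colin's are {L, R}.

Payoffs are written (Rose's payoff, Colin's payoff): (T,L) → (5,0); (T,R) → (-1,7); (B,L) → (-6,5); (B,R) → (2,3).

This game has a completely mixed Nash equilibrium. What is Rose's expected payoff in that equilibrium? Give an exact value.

First find q, the probability Colin plays L, from Rose's indifference between T and B: 5q − (1−q) = −6q + 2(1−q), giving q = 3/14.
Since Rose is indifferent in equilibrium, Rose's expected payoff equals the payoff from either row against (3/14, 11/14). Using T: 5(3/14) − (11/14) = 2/7.

2/7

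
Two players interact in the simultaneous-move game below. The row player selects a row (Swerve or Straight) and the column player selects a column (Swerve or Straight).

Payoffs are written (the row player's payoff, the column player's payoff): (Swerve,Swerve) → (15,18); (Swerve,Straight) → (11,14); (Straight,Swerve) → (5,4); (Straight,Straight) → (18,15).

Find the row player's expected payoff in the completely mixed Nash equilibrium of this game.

First find y, the probability the column player plays Swerve, from the row player's indifference between Swerve and Straight: 15y + 11(1−y) = 5y + 18(1−y), giving y = 7/17.
Since the row player is indifferent in equilibrium, the row player's expected payoff equals the payoff from either row against (7/17, 10/17). Using Swerve: 15(7/17) + 11(10/17) = 215/17.

215/17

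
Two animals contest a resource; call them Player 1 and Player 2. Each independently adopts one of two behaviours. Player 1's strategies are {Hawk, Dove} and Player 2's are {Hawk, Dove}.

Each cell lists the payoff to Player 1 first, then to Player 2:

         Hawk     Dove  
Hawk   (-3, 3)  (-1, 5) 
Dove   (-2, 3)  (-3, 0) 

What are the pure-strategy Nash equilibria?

(Hawk, Hawk): Player 1 prefers Dove (-2 > -3); Player 2 prefers Dove (5 > 3) — not an equilibrium.
(Hawk, Dove): Player 1 gets -1 ≥ -3 from Dove, and Player 2 gets 5 ≥ 3 from Hawk — Nash equilibrium.
(Dove, Hawk): Player 1 gets -2 ≥ -3 from Hawk, and Player 2 gets 3 ≥ 0 from Dove — Nash equilibrium.
(Dove, Dove): Player 1 prefers Hawk (-1 > -3); Player 2 prefers Hawk (3 > 0) — not an equilibrium.

(Hawk, Dove) and (Dove, Hawk)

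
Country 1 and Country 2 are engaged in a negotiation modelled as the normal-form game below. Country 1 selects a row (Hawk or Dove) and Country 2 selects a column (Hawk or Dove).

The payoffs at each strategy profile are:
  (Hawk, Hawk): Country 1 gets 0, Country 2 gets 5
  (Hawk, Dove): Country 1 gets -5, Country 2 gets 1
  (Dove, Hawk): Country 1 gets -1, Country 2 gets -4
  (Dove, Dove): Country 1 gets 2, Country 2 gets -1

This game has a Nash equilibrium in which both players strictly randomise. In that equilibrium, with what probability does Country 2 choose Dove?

1/8

Let y be the probability that Country 2 plays Hawk. In a completely mixed equilibrium, Country 1 must be indifferent between Hawk and Dove.
Country 1's expected payoff from Hawk is −5(1−y); from Dove it is −y + 2(1−y).
Setting these equal: 5y − 5 = −3y + 2, so y = 7/8.
Therefore Country 2 plays Dove with probability 1 − 7/8 = 1/8.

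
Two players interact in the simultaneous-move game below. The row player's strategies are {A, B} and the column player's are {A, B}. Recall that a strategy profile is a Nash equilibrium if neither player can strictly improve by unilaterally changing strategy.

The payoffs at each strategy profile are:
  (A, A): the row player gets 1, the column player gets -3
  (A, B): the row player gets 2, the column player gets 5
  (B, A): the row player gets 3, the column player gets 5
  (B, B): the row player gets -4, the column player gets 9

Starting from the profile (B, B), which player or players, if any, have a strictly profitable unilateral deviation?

The row player

The row player at (B, B) earns -4; deviating to A yields 2 — a strict improvement.
The column player earns 9; deviating to A yields 5 — not better.
Only the row player has a strictly profitable deviation.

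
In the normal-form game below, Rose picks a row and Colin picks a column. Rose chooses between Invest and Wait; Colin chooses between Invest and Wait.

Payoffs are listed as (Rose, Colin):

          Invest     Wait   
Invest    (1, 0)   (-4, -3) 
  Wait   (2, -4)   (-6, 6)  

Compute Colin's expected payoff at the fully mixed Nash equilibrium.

First find p, the probability Rose plays Invest, from Colin's indifference between Invest and Wait: −4(1−p) = −3p + 6(1−p), giving p = 10/13.
Since Colin is indifferent in equilibrium, Colin's expected payoff equals the payoff from either column against (10/13, 3/13). Using Invest: −4(3/13) = -12/13.

-12/13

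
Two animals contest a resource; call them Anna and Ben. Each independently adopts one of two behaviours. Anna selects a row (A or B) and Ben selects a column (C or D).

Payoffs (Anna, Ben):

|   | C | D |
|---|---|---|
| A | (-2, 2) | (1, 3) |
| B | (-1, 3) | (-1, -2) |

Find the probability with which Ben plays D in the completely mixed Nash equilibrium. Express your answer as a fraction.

1/3

Let y be the probability that Ben plays C. In a completely mixed equilibrium, Anna must be indifferent between A and B.
Anna's expected payoff from A is −2y + (1−y); from B it is −y − (1−y).
Setting these equal: −3y + 1 = -1, so y = 2/3.
Therefore Ben plays D with probability 1 − 2/3 = 1/3.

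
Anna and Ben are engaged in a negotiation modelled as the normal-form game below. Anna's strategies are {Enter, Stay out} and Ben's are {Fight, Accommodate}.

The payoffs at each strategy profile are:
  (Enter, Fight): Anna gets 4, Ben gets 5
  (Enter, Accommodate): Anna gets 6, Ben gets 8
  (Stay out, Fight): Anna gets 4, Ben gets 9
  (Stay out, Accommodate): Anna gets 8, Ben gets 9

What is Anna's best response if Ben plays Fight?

Against Fight, Anna earns 4 from Enter and 4 from Stay out.
So either strategy is a best response.

either — both Enter and Stay out are best responses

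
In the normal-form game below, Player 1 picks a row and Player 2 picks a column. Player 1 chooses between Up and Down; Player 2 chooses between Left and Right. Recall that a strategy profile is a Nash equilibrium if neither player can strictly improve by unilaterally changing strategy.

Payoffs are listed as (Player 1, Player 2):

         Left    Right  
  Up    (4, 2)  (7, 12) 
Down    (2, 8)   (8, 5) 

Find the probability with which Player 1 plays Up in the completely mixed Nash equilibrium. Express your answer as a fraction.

3/13

Let x be the probability that Player 1 plays Up. In a completely mixed equilibrium, Player 2 must be indifferent between Left and Right.
Player 2's expected payoff from Left is 2x + 8(1−x); from Right it is 12x + 5(1−x).
Setting these equal: −6x + 8 = 7x + 5, so x = 3/13.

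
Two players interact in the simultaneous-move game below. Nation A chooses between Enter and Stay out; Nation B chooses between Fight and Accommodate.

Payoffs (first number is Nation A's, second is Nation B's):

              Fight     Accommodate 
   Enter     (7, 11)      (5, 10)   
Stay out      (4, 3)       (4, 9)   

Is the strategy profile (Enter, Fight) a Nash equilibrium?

At (Enter, Fight), Nation A earns 7; switching to Stay out would give 4, so Nation A has no profitable deviation.
Nation B earns 11; switching to Accommodate would give 10, so Nation B has no profitable deviation.
Neither player can gain by a unilateral deviation, so this profile is a Nash equilibrium.

Yes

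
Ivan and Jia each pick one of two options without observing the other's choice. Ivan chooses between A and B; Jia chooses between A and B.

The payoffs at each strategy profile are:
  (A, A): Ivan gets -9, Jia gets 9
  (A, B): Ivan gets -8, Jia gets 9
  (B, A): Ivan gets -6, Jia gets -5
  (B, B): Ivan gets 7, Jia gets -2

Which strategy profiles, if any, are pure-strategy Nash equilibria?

(B, B)

(A, A): Ivan prefers B (-6 > -9) — not an equilibrium.
(A, B): Ivan prefers B (7 > -8) — not an equilibrium.
(B, A): Jia prefers B (-2 > -5) — not an equilibrium.
(B, B): Ivan gets 7 ≥ -8 from A, and Jia gets -2 ≥ -5 from A — Nash equilibrium.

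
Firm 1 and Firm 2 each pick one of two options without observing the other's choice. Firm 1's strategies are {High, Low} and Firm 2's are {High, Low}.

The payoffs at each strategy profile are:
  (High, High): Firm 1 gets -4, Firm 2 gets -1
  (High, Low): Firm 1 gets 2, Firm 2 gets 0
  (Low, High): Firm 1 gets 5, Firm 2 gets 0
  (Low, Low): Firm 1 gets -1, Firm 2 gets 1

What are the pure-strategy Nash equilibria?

(High, Low)

(High, High): Firm 1 prefers Low (5 > -4); Firm 2 prefers Low (0 > -1) — not an equilibrium.
(High, Low): Firm 1 gets 2 ≥ -1 from Low, and Firm 2 gets 0 ≥ -1 from High — Nash equilibrium.
(Low, High): Firm 2 prefers Low (1 > 0) — not an equilibrium.
(Low, Low): Firm 1 prefers High (2 > -1) — not an equilibrium.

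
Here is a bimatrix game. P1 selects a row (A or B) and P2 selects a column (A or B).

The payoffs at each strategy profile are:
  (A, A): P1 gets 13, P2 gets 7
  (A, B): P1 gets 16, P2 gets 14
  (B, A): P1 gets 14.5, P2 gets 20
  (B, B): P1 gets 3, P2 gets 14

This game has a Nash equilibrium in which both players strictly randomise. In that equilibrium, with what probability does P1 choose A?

Let r be the probability that P1 plays A. In a completely mixed equilibrium, P2 must be indifferent between A and B.
P2's expected payoff from A is 7r + 20(1−r); from B it is 14r + 14(1−r).
Setting these equal: −13r + 20 = 14, so r = 6/13.

6/13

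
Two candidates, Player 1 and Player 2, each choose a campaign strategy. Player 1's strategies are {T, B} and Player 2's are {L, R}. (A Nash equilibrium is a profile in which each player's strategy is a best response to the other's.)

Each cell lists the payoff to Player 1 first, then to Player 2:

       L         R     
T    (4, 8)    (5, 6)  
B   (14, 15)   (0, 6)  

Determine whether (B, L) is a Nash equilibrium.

At (B, L), Player 1 earns 14; switching to T would give 4, so Player 1 has no profitable deviation.
Player 2 earns 15; switching to R would give 6, so Player 2 has no profitable deviation.
Neither player can gain by a unilateral deviation, so this profile is a Nash equilibrium.

Yes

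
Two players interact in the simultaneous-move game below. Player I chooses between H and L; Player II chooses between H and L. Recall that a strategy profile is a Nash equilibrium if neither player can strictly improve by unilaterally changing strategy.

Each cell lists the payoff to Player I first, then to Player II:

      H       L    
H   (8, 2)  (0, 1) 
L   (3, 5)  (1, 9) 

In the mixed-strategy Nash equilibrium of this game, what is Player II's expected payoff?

First find x, the probability Player I plays H, from Player II's indifference between H and L: 2x + 5(1−x) = x + 9(1−x), giving x = 4/5.
Since Player II is indifferent in equilibrium, Player II's expected payoff equals the payoff from either column against (4/5, 1/5). Using H: 2(4/5) + 5(1/5) = 13/5.

13/5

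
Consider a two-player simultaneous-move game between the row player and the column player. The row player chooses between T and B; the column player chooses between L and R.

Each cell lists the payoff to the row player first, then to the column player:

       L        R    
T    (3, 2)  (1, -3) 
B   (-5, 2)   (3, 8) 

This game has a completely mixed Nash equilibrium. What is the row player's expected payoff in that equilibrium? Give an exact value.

7/5

First find y, the probability the column player plays L, from the row player's indifference between T and B: 3y + (1−y) = −5y + 3(1−y), giving y = 1/5.
Since the row player is indifferent in equilibrium, the row player's expected payoff equals the payoff from either row against (1/5, 4/5). Using T: 3(1/5) + (4/5) = 7/5.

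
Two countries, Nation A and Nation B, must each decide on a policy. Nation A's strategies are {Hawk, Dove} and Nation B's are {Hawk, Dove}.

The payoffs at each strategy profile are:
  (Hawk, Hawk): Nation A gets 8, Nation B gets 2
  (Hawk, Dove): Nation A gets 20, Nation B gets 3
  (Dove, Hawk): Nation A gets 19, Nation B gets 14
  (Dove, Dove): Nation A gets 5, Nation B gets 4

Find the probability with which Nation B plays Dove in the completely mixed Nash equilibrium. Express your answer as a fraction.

11/26

Let c be the probability that Nation B plays Hawk. In a completely mixed equilibrium, Nation A must be indifferent between Hawk and Dove.
Nation A's expected payoff from Hawk is 8c + 20(1−c); from Dove it is 19c + 5(1−c).
Setting these equal: −12c + 20 = 14c + 5, so c = 15/26.
Therefore Nation B plays Dove with probability 1 − 15/26 = 11/26.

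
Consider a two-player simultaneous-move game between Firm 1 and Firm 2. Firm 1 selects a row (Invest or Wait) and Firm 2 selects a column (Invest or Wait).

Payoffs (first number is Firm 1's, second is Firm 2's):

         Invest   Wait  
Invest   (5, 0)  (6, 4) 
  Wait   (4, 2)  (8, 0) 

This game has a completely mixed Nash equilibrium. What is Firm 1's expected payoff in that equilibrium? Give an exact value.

First find q, the probability Firm 2 plays Invest, from Firm 1's indifference between Invest and Wait: 5q + 6(1−q) = 4q + 8(1−q), giving q = 2/3.
Since Firm 1 is indifferent in equilibrium, Firm 1's expected payoff equals the payoff from either row against (2/3, 1/3). Using Invest: 5(2/3) + 6(1/3) = 16/3.

16/3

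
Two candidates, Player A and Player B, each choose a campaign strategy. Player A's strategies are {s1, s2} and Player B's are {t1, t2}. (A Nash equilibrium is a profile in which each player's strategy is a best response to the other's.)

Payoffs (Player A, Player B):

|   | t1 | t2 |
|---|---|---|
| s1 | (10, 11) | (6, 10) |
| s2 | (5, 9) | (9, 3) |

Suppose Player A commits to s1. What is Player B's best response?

Against s1, Player B earns 11 from t1 and 10 from t2.
So t1 is the best response.

t1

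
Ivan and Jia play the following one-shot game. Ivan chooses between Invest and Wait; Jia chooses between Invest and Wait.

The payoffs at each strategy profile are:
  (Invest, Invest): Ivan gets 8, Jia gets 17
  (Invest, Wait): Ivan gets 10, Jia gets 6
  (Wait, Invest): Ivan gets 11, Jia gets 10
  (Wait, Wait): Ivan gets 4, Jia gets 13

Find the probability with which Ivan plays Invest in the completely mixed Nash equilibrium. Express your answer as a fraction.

Let r be the probability that Ivan plays Invest. In a completely mixed equilibrium, Jia must be indifferent between Invest and Wait.
Jia's expected payoff from Invest is 17r + 10(1−r); from Wait it is 6r + 13(1−r).
Setting these equal: 7r + 10 = −7r + 13, so r = 3/14.

3/14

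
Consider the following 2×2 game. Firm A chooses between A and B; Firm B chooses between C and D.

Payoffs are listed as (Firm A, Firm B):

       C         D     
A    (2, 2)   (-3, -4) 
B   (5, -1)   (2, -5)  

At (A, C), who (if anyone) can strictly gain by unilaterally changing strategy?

Firm A at (A, C) earns 2; deviating to B yields 5 — a strict improvement.
Firm B earns 2; deviating to D yields -4 — not better.
Only Firm A has a strictly profitable deviation.

Firm A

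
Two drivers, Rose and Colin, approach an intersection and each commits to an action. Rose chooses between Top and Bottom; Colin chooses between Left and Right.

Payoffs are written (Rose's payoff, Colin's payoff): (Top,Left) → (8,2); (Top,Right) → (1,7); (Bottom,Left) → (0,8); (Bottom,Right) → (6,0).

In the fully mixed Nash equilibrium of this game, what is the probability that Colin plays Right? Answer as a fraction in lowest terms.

Let c be the probability that Colin plays Left. In a completely mixed equilibrium, Rose must be indifferent between Top and Bottom.
Rose's expected payoff from Top is 8c + (1−c); from Bottom it is 6(1−c).
Setting these equal: 7c + 1 = −6c + 6, so c = 5/13.
Therefore Colin plays Right with probability 1 − 5/13 = 8/13.

8/13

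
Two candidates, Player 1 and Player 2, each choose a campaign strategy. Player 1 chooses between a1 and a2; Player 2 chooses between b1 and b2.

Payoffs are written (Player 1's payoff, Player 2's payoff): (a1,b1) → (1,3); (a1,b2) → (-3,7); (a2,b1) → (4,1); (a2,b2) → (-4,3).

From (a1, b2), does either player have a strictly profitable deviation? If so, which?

Player 1 at (a1, b2) earns -3; deviating to a2 yields -4 — not better.
Player 2 earns 7; deviating to b1 yields 3 — not better.
Neither player can strictly improve; the profile is a Nash equilibrium.

Neither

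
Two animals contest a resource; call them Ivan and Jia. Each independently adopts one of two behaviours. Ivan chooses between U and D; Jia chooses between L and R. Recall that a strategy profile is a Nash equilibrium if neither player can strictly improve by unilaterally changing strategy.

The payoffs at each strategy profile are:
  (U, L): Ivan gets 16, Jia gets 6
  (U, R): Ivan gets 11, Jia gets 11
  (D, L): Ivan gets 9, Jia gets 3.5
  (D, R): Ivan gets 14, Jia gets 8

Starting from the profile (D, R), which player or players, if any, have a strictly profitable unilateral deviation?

Neither

Ivan at (D, R) earns 14; deviating to U yields 11 — not better.
Jia earns 8; deviating to L yields 3.5 — not better.
Neither player can strictly improve; the profile is a Nash equilibrium.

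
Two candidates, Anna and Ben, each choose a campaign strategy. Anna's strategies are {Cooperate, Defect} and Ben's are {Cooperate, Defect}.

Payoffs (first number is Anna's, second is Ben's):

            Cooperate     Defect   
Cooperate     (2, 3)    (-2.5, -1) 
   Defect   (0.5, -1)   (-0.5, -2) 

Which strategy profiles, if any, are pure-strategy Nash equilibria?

(Cooperate, Cooperate)

(Cooperate, Cooperate): Anna gets 2 ≥ 0.5 from Defect, and Ben gets 3 ≥ -1 from Defect — Nash equilibrium.
(Cooperate, Defect): Anna prefers Defect (-0.5 > -2.5); Ben prefers Cooperate (3 > -1) — not an equilibrium.
(Defect, Cooperate): Anna prefers Cooperate (2 > 0.5) — not an equilibrium.
(Defect, Defect): Ben prefers Cooperate (-1 > -2) — not an equilibrium.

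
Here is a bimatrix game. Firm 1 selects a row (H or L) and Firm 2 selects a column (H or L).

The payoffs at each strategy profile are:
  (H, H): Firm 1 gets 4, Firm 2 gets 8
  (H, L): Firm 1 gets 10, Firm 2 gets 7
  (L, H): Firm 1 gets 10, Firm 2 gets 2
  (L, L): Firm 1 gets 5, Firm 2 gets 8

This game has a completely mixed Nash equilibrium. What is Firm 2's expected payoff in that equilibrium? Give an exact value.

50/7

First find p, the probability Firm 1 plays H, from Firm 2's indifference between H and L: 8p + 2(1−p) = 7p + 8(1−p), giving p = 6/7.
Since Firm 2 is indifferent in equilibrium, Firm 2's expected payoff equals the payoff from either column against (6/7, 1/7). Using H: 8(6/7) + 2(1/7) = 50/7.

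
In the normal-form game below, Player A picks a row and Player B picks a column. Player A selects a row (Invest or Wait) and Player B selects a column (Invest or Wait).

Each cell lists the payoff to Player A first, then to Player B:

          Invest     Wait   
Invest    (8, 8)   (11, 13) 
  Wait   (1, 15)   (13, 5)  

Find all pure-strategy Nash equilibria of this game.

none

(Invest, Invest): Player B prefers Wait (13 > 8) — not an equilibrium.
(Invest, Wait): Player A prefers Wait (13 > 11) — not an equilibrium.
(Wait, Invest): Player A prefers Invest (8 > 1) — not an equilibrium.
(Wait, Wait): Player B prefers Invest (15 > 5) — not an equilibrium.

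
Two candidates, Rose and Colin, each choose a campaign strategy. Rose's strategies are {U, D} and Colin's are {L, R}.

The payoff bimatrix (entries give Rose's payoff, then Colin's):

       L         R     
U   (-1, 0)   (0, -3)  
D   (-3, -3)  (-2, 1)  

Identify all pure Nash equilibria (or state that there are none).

(U, L): Rose gets -1 ≥ -3 from D, and Colin gets 0 ≥ -3 from R — Nash equilibrium.
(U, R): Colin prefers L (0 > -3) — not an equilibrium.
(D, L): Rose prefers U (-1 > -3); Colin prefers R (1 > -3) — not an equilibrium.
(D, R): Rose prefers U (0 > -2) — not an equilibrium.

(U, L)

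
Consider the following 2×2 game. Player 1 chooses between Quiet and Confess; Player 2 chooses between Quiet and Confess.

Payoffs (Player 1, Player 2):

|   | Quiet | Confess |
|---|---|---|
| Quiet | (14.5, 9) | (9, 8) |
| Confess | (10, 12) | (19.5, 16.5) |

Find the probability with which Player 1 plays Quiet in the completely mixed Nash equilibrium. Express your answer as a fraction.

9/11

Let r be the probability that Player 1 plays Quiet. In a completely mixed equilibrium, Player 2 must be indifferent between Quiet and Confess.
Player 2's expected payoff from Quiet is 9r + 12(1−r); from Confess it is 8r + 16.5(1−r).
Setting these equal: −3r + 12 = −8.5r + 16.5, so r = 9/11.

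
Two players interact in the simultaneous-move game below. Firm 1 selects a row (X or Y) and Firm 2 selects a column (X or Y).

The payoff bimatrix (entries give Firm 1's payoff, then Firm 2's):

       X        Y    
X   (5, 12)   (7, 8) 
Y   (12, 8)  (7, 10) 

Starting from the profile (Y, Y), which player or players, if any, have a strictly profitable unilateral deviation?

Firm 1 at (Y, Y) earns 7; deviating to X yields 7 — not better.
Firm 2 earns 10; deviating to X yields 8 — not better.
Neither player can strictly improve; the profile is a Nash equilibrium.

Neither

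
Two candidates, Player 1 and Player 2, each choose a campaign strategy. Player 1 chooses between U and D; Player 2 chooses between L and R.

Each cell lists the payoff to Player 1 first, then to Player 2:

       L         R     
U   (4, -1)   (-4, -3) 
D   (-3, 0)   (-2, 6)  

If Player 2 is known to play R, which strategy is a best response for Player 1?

Against R, Player 1 earns -4 from U and -2 from D.
So D is the best response.

D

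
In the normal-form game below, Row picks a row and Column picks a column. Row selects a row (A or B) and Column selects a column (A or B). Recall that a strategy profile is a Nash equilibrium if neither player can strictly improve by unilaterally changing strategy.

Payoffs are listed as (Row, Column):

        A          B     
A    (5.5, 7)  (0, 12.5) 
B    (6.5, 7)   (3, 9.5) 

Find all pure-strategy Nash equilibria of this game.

(B, B)

(A, A): Row prefers B (6.5 > 5.5); Column prefers B (12.5 > 7) — not an equilibrium.
(A, B): Row prefers B (3 > 0) — not an equilibrium.
(B, A): Column prefers B (9.5 > 7) — not an equilibrium.
(B, B): Row gets 3 ≥ 0 from A, and Column gets 9.5 ≥ 7 from A — Nash equilibrium.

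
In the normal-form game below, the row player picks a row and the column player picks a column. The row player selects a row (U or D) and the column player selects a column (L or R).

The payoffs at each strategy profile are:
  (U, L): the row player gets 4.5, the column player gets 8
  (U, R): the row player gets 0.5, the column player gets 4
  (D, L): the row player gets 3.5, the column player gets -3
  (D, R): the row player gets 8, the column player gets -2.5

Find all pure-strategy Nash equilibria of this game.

(U, L): the row player gets 4.5 ≥ 3.5 from D, and the column player gets 8 ≥ 4 from R — Nash equilibrium.
(U, R): the row player prefers D (8 > 0.5); the column player prefers L (8 > 4) — not an equilibrium.
(D, L): the row player prefers U (4.5 > 3.5); the column player prefers R (-2.5 > -3) — not an equilibrium.
(D, R): the row player gets 8 ≥ 0.5 from U, and the column player gets -2.5 ≥ -3 from L — Nash equilibrium.

(U, L) and (D, R)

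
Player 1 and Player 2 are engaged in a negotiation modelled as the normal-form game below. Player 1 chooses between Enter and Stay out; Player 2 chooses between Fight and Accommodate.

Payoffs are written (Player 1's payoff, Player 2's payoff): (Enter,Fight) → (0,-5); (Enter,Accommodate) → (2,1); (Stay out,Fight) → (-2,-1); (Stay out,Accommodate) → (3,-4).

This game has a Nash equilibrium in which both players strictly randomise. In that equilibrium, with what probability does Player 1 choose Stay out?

2/3

Let r be the probability that Player 1 plays Enter. In a completely mixed equilibrium, Player 2 must be indifferent between Fight and Accommodate.
Player 2's expected payoff from Fight is −5r − (1−r); from Accommodate it is r − 4(1−r).
Setting these equal: −4r − 1 = 5r − 4, so r = 1/3.
Therefore Player 1 plays Stay out with probability 1 − 1/3 = 2/3.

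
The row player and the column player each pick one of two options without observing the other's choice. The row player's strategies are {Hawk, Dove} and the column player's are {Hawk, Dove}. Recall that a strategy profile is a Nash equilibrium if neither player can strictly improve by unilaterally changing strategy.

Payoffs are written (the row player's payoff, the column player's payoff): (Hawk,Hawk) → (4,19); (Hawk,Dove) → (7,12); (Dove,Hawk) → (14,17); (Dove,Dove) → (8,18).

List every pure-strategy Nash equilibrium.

(Hawk, Hawk): the row player prefers Dove (14 > 4) — not an equilibrium.
(Hawk, Dove): the row player prefers Dove (8 > 7); the column player prefers Hawk (19 > 12) — not an equilibrium.
(Dove, Hawk): the column player prefers Dove (18 > 17) — not an equilibrium.
(Dove, Dove): the row player gets 8 ≥ 7 from Hawk, and the column player gets 18 ≥ 17 from Hawk — Nash equilibrium.

(Dove, Dove)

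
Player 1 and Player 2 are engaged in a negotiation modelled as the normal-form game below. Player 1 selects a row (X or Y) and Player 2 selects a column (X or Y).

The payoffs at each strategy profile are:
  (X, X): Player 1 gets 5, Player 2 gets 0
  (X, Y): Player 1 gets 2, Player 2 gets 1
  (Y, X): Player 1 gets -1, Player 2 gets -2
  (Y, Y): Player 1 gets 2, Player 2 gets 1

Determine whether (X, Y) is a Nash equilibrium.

At (X, Y), Player 1 earns 2; switching to Y would give 2, so Player 1 has no profitable deviation.
Player 2 earns 1; switching to X would give 0, so Player 2 has no profitable deviation.
Neither player can gain by a unilateral deviation, so this profile is a Nash equilibrium.

Yes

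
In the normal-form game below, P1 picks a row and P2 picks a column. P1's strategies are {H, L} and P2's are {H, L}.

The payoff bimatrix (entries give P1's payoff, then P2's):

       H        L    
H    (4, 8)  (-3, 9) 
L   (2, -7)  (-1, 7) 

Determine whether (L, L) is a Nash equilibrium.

At (L, L), P1 earns -1; switching to H would give -3, so P1 has no profitable deviation.
P2 earns 7; switching to H would give -7, so P2 has no profitable deviation.
Neither player can gain by a unilateral deviation, so this profile is a Nash equilibrium.

Yes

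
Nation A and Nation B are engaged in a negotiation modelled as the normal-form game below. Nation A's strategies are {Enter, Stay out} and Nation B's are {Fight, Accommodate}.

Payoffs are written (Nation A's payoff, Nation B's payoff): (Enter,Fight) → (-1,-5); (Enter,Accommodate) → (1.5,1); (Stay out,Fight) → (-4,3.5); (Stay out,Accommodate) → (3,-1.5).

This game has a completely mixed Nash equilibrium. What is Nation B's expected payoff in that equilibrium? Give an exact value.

First find p, the probability Nation A plays Enter, from Nation B's indifference between Fight and Accommodate: −5p + 3.5(1−p) = p − 1.5(1−p), giving p = 5/11.
Since Nation B is indifferent in equilibrium, Nation B's expected payoff equals the payoff from either column against (5/11, 6/11). Using Fight: −5(5/11) + 3.5(6/11) = -4/11.

-4/11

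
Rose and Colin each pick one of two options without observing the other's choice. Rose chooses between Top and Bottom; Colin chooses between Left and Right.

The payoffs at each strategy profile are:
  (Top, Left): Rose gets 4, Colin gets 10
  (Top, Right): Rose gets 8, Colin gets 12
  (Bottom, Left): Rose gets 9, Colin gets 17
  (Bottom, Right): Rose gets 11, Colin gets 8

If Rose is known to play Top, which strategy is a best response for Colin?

Right

Against Top, Colin earns 10 from Left and 12 from Right.
So Right is the best response.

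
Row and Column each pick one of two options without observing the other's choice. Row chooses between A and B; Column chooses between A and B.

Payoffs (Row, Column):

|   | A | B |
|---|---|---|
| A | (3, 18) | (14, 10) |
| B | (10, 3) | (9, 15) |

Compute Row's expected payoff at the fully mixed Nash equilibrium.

First find q, the probability Column plays A, from Row's indifference between A and B: 3q + 14(1−q) = 10q + 9(1−q), giving q = 5/12.
Since Row is indifferent in equilibrium, Row's expected payoff equals the payoff from either row against (5/12, 7/12). Using A: 3(5/12) + 14(7/12) = 113/12.

113/12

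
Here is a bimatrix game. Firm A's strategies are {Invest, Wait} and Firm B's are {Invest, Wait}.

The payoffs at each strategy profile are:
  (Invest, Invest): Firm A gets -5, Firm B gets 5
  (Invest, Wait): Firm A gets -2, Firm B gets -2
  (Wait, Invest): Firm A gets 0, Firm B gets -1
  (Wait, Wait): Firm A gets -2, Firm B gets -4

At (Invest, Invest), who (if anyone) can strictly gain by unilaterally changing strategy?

Firm A at (Invest, Invest) earns -5; deviating to Wait yields 0 — a strict improvement.
Firm B earns 5; deviating to Wait yields -2 — not better.
Only Firm A has a strictly profitable deviation.

Firm A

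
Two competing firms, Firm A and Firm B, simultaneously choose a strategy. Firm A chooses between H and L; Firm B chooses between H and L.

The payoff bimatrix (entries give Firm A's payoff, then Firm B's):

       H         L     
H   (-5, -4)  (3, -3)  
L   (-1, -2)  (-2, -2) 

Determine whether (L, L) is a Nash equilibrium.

No

At (L, L), Firm A earns -2; switching to H would give 3, so Firm A would deviate.
Firm B earns -2; switching to H would give -2, so Firm B has no profitable deviation.
Since at least one player can profitably deviate, this is not a Nash equilibrium.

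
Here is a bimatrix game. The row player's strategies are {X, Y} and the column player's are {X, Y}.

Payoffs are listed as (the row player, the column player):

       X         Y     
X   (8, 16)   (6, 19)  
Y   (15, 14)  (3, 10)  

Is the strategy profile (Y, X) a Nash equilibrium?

At (Y, X), the row player earns 15; switching to X would give 8, so the row player has no profitable deviation.
The column player earns 14; switching to Y would give 10, so the column player has no profitable deviation.
Neither player can gain by a unilateral deviation, so this profile is a Nash equilibrium.

Yes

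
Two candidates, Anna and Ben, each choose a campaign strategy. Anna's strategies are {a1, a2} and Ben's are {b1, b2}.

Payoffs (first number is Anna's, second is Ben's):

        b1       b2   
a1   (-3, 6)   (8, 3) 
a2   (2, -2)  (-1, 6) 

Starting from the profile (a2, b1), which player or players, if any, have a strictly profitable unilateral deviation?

Ben

Anna at (a2, b1) earns 2; deviating to a1 yields -3 — not better.
Ben earns -2; deviating to b2 yields 6 — a strict improvement.
Only Ben has a strictly profitable deviation.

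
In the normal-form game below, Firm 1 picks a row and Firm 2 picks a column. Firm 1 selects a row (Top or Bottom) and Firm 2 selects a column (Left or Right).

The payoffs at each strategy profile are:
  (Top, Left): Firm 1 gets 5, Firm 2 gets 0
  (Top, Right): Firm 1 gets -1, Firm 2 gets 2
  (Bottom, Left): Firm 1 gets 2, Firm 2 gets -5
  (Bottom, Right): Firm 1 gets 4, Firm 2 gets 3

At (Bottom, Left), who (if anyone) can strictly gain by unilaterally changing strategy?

Firm 1 at (Bottom, Left) earns 2; deviating to Top yields 5 — a strict improvement.
Firm 2 earns -5; deviating to Right yields 3 — a strict improvement.
Both Firm 1 and Firm 2 have strictly profitable deviations.

Both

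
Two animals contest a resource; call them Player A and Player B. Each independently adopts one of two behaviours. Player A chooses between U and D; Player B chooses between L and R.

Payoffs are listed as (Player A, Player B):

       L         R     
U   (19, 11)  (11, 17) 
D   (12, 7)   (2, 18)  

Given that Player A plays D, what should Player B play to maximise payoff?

R

Against D, Player B earns 7 from L and 18 from R.
So R is the best response.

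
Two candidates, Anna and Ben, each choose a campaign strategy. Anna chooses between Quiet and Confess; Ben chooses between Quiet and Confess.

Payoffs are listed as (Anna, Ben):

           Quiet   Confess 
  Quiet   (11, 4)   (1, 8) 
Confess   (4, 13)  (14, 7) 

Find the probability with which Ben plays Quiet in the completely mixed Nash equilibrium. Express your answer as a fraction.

Let y be the probability that Ben plays Quiet. In a completely mixed equilibrium, Anna must be indifferent between Quiet and Confess.
Anna's expected payoff from Quiet is 11y + (1−y); from Confess it is 4y + 14(1−y).
Setting these equal: 10y + 1 = −10y + 14, so y = 13/20.

13/20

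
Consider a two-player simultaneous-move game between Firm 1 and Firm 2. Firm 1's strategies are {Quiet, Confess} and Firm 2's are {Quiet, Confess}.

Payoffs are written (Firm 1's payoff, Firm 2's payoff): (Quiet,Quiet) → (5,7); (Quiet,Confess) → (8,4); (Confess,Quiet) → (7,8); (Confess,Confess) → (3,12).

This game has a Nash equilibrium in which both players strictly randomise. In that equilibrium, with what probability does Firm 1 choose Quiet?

4/7

Let x be the probability that Firm 1 plays Quiet. In a completely mixed equilibrium, Firm 2 must be indifferent between Quiet and Confess.
Firm 2's expected payoff from Quiet is 7x + 8(1−x); from Confess it is 4x + 12(1−x).
Setting these equal: −x + 8 = −8x + 12, so x = 4/7.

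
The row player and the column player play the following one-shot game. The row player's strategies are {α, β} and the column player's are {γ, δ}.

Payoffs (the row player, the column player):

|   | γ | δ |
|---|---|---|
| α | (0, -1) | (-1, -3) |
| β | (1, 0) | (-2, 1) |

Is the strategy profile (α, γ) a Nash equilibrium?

At (α, γ), the row player earns 0; switching to β would give 1, so the row player would deviate.
The column player earns -1; switching to δ would give -3, so the column player has no profitable deviation.
Since at least one player can profitably deviate, this is not a Nash equilibrium.

No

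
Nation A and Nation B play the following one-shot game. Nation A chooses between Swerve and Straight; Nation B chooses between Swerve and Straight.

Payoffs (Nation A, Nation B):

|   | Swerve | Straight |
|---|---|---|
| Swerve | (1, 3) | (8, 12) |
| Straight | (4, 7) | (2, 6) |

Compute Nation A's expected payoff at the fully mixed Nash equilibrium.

First find q, the probability Nation B plays Swerve, from Nation A's indifference between Swerve and Straight: q + 8(1−q) = 4q + 2(1−q), giving q = 2/3.
Since Nation A is indifferent in equilibrium, Nation A's expected payoff equals the payoff from either row against (2/3, 1/3). Using Swerve: (2/3) + 8(1/3) = 10/3.

10/3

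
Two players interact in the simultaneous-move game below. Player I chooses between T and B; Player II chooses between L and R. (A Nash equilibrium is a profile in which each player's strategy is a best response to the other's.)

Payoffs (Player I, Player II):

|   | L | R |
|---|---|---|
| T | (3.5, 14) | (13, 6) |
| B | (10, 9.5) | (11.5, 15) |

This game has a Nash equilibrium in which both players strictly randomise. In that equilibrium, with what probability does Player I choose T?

Let r be the probability that Player I plays T. In a completely mixed equilibrium, Player II must be indifferent between L and R.
Player II's expected payoff from L is 14r + 9.5(1−r); from R it is 6r + 15(1−r).
Setting these equal: 4.5r + 9.5 = −9r + 15, so r = 11/27.

11/27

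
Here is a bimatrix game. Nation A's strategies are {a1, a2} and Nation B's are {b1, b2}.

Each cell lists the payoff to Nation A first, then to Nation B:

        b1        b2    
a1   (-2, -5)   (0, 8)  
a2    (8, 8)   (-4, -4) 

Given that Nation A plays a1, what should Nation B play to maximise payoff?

Against a1, Nation B earns -5 from b1 and 8 from b2.
So b2 is the best response.

b2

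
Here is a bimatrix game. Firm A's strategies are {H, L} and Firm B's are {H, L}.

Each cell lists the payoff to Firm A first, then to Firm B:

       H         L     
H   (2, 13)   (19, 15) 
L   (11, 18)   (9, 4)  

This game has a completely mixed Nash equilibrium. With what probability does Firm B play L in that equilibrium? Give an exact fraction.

Let y be the probability that Firm B plays H. In a completely mixed equilibrium, Firm A must be indifferent between H and L.
Firm A's expected payoff from H is 2y + 19(1−y); from L it is 11y + 9(1−y).
Setting these equal: −17y + 19 = 2y + 9, so y = 10/19.
Therefore Firm B plays L with probability 1 − 10/19 = 9/19.

9/19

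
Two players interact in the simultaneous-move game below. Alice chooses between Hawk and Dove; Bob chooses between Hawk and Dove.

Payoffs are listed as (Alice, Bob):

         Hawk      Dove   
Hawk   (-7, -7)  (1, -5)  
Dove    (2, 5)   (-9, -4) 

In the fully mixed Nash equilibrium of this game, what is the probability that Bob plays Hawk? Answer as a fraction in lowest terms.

Let y be the probability that Bob plays Hawk. In a completely mixed equilibrium, Alice must be indifferent between Hawk and Dove.
Alice's expected payoff from Hawk is −7y + (1−y); from Dove it is 2y − 9(1−y).
Setting these equal: −8y + 1 = 11y − 9, so y = 10/19.

10/19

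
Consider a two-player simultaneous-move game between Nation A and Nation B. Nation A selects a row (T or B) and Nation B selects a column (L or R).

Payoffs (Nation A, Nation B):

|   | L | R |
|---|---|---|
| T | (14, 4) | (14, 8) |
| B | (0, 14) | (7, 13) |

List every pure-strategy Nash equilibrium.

(T, R)

(T, L): Nation B prefers R (8 > 4) — not an equilibrium.
(T, R): Nation A gets 14 ≥ 7 from B, and Nation B gets 8 ≥ 4 from L — Nash equilibrium.
(B, L): Nation A prefers T (14 > 0) — not an equilibrium.
(B, R): Nation A prefers T (14 > 7); Nation B prefers L (14 > 13) — not an equilibrium.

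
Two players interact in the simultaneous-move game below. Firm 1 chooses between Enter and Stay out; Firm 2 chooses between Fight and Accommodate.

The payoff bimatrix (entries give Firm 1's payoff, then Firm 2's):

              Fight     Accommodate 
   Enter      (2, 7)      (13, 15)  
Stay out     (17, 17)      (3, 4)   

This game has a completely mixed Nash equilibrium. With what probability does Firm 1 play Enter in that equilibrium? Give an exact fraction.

Let r be the probability that Firm 1 plays Enter. In a completely mixed equilibrium, Firm 2 must be indifferent between Fight and Accommodate.
Firm 2's expected payoff from Fight is 7r + 17(1−r); from Accommodate it is 15r + 4(1−r).
Setting these equal: −10r + 17 = 11r + 4, so r = 13/21.

13/21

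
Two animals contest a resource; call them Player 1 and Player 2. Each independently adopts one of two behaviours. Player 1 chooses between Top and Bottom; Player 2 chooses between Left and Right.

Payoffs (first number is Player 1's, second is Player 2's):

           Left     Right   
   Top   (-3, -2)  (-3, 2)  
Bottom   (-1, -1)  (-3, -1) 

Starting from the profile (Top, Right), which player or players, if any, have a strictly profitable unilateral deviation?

Neither

Player 1 at (Top, Right) earns -3; deviating to Bottom yields -3 — not better.
Player 2 earns 2; deviating to Left yields -2 — not better.
Neither player can strictly improve; the profile is a Nash equilibrium.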